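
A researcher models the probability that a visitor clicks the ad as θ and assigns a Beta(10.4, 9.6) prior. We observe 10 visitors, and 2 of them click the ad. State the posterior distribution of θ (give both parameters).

Posterior: Beta(12.4, 17.6)

The binomial likelihood is conjugate to the Beta prior: with 2 successes and 8 failures, the posterior is Beta(10.4+2, 9.6+8) = Beta(12.4, 17.6).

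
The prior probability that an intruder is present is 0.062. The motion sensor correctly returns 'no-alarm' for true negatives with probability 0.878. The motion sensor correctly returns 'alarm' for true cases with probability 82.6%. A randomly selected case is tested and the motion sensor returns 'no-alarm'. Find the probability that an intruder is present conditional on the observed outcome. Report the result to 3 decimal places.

Let H be the event that an intruder is present. P(H) = 0.062, so P(¬H) = 0.938. With E the 'no-alarm' result, P(E|H) = 0.174 and P(E|¬H) = 0.878.
P(E) = 0.174·0.062 + 0.878·0.938 = 0.010788 + 0.82356 = 0.83435.
By Bayes' theorem, P(H|E) = 0.010788 / 0.83435 = 0.013.

P(H | E) ≈ 0.013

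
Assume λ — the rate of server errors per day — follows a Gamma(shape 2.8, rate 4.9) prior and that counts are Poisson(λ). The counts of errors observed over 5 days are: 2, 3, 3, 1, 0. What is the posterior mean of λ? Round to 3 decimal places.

Total count ∑xᵢ = 9 over n = 5 days.
Gamma is conjugate to the Poisson likelihood: posterior is Gamma(shape = 2.8+9 = 11.8, rate = 4.9+5 = 9.9).
Posterior mean = shape/rate = 11.8/9.9 = 1.192.

Posterior mean ≈ 1.192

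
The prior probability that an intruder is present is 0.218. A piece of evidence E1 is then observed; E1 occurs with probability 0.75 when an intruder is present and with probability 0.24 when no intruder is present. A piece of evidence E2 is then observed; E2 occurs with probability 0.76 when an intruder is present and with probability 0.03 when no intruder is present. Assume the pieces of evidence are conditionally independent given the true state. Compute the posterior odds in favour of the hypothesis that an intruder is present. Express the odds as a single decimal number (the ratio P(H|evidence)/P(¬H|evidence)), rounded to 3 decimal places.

Posterior odds ≈ 22.069

Prior odds = 0.218/(1−0.218) = 0.27877.
Likelihood ratio for E1 = 0.75/0.24 = 3.1250.
Likelihood ratio for E2 = 0.76/0.03 = 25.333.
Posterior odds = prior odds × LR₁ × LR₂ = 22.069.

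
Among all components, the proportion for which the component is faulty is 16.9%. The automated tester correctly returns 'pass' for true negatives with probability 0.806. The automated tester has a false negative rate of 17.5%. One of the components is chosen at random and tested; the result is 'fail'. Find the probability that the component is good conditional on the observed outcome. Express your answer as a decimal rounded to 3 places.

P(¬H | E) ≈ 0.536

Let H be the event that the component is faulty. P(H) = 0.169, so P(¬H) = 0.831. With E the 'fail' result, P(E|H) = 0.825 and P(E|¬H) = 0.194.
P(E) = 0.825·0.169 + 0.194·0.831 = 0.13942 + 0.16121 = 0.30064.
By Bayes' theorem, P(H|E) = 0.13942 / 0.30064 = 0.464. Hence P(¬H|E) = 1 − 0.464 = 0.536.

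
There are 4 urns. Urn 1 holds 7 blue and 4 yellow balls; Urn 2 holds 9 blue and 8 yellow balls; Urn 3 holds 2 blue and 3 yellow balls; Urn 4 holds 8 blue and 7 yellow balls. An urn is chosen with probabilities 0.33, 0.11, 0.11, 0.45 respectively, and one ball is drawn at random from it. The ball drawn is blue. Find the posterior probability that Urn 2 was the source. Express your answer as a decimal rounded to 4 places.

Tabulate prior·likelihood by source: [1] prior 0.33, lik 0.6364, product 0.2100; [2] prior 0.11, lik 0.5294, product 0.05824; [3] prior 0.11, lik 0.4, product 0.04400; [4] prior 0.45, lik 0.5333, product 0.2400.
Normalizing constant = 0.55224; the posterior for Urn 2 is its product over the sum, 0.05824/0.55224 = 0.1055.

Posterior probability ≈ 0.1055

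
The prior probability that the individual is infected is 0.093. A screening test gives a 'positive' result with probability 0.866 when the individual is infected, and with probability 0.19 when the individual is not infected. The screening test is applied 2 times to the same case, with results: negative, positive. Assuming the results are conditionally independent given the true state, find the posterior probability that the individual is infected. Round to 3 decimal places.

Let H be the event that the individual is infected; start with P(H) = 0.093. P('positive'|H) = 0.866, P('positive'|¬H) = 0.19.
Update on result 1 ('negative'): P(H) ← 0.134·0.0930 / (0.134·0.0930 + 0.81·0.9070) = 0.012462/0.74713 = 0.0167.
Update on result 2 ('positive'): P(H) ← 0.866·0.0167 / (0.866·0.0167 + 0.19·0.9833) = 0.014445/0.20128 = 0.0718.

Posterior P(H) ≈ 0.072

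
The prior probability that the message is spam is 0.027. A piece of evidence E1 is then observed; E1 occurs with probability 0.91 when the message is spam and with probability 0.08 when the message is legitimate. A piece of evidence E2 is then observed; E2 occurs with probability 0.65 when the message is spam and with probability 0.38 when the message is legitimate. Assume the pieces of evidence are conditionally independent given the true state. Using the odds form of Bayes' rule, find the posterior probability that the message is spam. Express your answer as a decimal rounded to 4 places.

Posterior probability ≈ 0.3506

Prior odds = 0.027/(1−0.027) = 0.027749.
Likelihood ratio for E1 = 0.91/0.08 = 11.375.
Likelihood ratio for E2 = 0.65/0.38 = 1.7105.
Posterior odds = prior odds × LR₁ × LR₂ = 0.53992.
Posterior probability = odds/(1+odds) = 0.53992/1.5399 = 0.3506.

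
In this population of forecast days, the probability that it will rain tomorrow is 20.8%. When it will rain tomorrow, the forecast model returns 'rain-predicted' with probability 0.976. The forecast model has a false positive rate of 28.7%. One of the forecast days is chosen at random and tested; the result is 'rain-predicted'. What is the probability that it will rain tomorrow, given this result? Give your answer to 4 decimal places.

P(H | E) ≈ 0.4718

Write H for 'it will rain tomorrow'. Prior odds H:¬H = 0.208/0.792 = 0.26263. For the 'rain-predicted' outcome, the likelihood ratio is 0.976/0.287 = 3.4007.
Posterior odds = 0.26263 × 3.4007 = 0.89311, so P(H|E) = 0.89311/(1+0.89311) = 0.4718.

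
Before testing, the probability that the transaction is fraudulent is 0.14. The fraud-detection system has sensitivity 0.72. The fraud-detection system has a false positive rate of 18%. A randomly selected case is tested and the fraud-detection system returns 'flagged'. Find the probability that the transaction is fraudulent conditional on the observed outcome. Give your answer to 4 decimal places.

Write H for 'the transaction is fraudulent'. Prior odds H:¬H = 0.14/0.86 = 0.16279. For the 'flagged' outcome, the likelihood ratio is 0.72/0.18 = 4.0000.
Posterior odds = 0.16279 × 4.0000 = 0.65116, so P(H|E) = 0.65116/(1+0.65116) = 0.3944.

P(H | E) ≈ 0.3944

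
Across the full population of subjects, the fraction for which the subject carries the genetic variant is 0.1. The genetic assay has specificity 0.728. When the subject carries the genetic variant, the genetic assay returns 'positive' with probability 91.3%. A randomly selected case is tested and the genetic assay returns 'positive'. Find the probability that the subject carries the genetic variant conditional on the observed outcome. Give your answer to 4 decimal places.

Write H for 'the subject carries the genetic variant'. Prior odds H:¬H = 0.1/0.9 = 0.11111. For the 'positive' outcome, the likelihood ratio is 0.913/0.272 = 3.3566.
Posterior odds = 0.11111 × 3.3566 = 0.37296, so P(H|E) = 0.37296/(1+0.37296) = 0.2716.

P(H | E) ≈ 0.2716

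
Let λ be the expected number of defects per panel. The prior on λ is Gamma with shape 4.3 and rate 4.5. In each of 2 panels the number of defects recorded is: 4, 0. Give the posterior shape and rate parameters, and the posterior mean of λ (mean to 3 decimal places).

Posterior: Gamma(shape=8.3, rate=6.5); mean ≈ 1.277

The Poisson likelihood adds the total count to the shape and the number of exposure periods to the rate. Here ∑xᵢ = 4 and n = 2, so shape 4.3→8.3 and rate 4.5→6.5.
E[λ | data] = 8.3/6.5 = 1.277.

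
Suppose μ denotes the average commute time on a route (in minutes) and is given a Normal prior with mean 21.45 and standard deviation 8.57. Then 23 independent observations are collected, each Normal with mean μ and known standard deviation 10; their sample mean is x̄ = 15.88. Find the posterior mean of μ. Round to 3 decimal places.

With known σ, the Normal prior is conjugate. Weight on the data is w = (n/σ²)/(n/σ² + 1/τ₀²) = 0.230000/(0.230000+0.0136156) = 0.94411.
Posterior mean = w·x̄ + (1−w)·μ₀ = 0.94411·15.88 + 0.055890·21.45 = 16.191.

Posterior mean ≈ 16.191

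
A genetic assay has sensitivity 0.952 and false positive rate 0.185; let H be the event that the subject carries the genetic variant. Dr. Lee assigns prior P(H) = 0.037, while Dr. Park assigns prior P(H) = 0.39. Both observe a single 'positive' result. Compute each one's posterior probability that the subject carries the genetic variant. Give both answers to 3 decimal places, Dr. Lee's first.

The likelihood ratio for a 'positive' result is 0.952/0.185 = 5.1459.
Dr. Lee: prior odds 0.037/0.963 = 0.038422; posterior odds 0.19772; posterior probability 0.165.
Dr. Park: prior odds 0.39/0.61 = 0.63934; posterior odds 3.2900; posterior probability 0.767.

Dr. Lee: 0.165; Dr. Park: 0.767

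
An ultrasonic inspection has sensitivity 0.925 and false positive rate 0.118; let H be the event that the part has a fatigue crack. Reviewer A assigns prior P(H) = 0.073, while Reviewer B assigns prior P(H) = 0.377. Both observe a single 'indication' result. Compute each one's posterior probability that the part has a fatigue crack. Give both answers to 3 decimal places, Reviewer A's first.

The likelihood ratio for an 'indication' result is 0.925/0.118 = 7.8390.
Reviewer A: prior odds 0.073/0.927 = 0.078749; posterior odds 0.61731; posterior probability 0.382.
Reviewer B: prior odds 0.377/0.623 = 0.60514; posterior odds 4.7437; posterior probability 0.826.

Reviewer A: 0.382; Reviewer B: 0.826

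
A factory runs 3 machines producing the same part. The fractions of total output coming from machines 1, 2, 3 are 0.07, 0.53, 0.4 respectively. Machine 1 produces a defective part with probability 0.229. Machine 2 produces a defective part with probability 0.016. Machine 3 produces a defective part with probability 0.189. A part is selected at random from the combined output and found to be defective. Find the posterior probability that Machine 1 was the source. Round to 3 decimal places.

Posterior probability ≈ 0.160

Tabulate prior·likelihood by source: [1] prior 0.07, lik 0.229, product 0.01603; [2] prior 0.53, lik 0.016, product 0.008480; [3] prior 0.4, lik 0.189, product 0.07560.
Normalizing constant = 0.10011; the posterior for Machine 1 is its product over the sum, 0.01603/0.10011 = 0.160.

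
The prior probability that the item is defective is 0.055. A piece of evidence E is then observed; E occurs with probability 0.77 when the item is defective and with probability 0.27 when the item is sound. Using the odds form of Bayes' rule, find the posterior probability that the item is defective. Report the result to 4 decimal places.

Prior odds = 0.055/(1−0.055) = 0.058201. In log-odds, ln(0.058201) = -2.8439.
Add log likelihood ratio: ln(2.8519) = 1.0480.
Posterior log-odds = -1.7959, so posterior odds = exp(-1.7959) = 0.16598. Converting, P(H|E) = 0.16598/1.1660 = 0.1424.

Posterior probability ≈ 0.1424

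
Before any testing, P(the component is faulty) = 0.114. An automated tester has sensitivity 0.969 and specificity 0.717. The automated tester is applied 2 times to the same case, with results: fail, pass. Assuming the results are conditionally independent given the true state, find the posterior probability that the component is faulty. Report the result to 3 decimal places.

Posterior P(H) ≈ 0.019

Let H be the event that the component is faulty; start with P(H) = 0.114. P('fail'|H) = 0.969, P('fail'|¬H) = 0.283.
Update on result 1 ('fail'): P(H) ← 0.969·0.1140 / (0.969·0.1140 + 0.283·0.8860) = 0.11047/0.36120 = 0.3058.
Update on result 2 ('pass'): P(H) ← 0.031·0.3058 / (0.031·0.3058 + 0.717·0.6942) = 0.0094806/0.50720 = 0.0187.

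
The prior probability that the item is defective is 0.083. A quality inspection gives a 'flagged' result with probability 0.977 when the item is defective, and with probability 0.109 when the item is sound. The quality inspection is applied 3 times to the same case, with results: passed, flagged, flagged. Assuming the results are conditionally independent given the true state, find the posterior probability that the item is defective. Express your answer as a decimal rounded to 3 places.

With H the event that the item is defective, the joint likelihood of the observed sequence is P(data|H) = 0.023·0.977·0.977 = 0.021954 and P(data|¬H) = 0.891·0.109·0.109 = 0.010586.
Bayes: P(H|data) = 0.083·0.021954 / (0.083·0.021954 + 0.917·0.010586) = 0.0018222/0.011530 = 0.1580.

Posterior P(H) ≈ 0.158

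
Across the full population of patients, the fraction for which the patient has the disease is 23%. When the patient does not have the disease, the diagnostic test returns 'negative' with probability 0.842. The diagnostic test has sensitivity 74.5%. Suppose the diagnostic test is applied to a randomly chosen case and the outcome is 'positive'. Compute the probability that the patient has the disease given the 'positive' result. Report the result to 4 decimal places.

P(H | E) ≈ 0.5848

Write H for 'the patient has the disease'. Prior odds H:¬H = 0.23/0.77 = 0.29870. For the 'positive' outcome, the likelihood ratio is 0.745/0.158 = 4.7152.
Posterior odds = 0.29870 × 4.7152 = 1.4084, so P(H|E) = 1.4084/(1+1.4084) = 0.5848.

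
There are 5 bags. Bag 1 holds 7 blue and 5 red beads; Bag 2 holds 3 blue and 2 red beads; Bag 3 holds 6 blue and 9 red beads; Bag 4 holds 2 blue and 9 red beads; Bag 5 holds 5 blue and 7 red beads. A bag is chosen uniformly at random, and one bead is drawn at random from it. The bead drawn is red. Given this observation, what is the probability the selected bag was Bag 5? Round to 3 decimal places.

Posterior probability ≈ 0.207

Tabulate prior·likelihood by source: [1] prior 0.2, lik 0.4167, product 0.08333; [2] prior 0.2, lik 0.4, product 0.08000; [3] prior 0.2, lik 0.6, product 0.1200; [4] prior 0.2, lik 0.8182, product 0.1636; [5] prior 0.2, lik 0.5833, product 0.1167.
Normalizing constant = 0.56364; the posterior for Bag 5 is its product over the sum, 0.1167/0.56364 = 0.207.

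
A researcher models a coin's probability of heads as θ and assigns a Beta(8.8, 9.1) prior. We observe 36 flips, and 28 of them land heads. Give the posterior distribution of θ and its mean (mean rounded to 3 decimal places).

The binomial likelihood is conjugate to the Beta prior: with 28 successes and 8 failures, the posterior is Beta(8.8+28, 9.1+8) = Beta(36.8, 17.1).
Posterior mean = α/(α+β) = 36.8/53.9 = 0.683.

Posterior: Beta(36.8, 17.1); mean ≈ 0.683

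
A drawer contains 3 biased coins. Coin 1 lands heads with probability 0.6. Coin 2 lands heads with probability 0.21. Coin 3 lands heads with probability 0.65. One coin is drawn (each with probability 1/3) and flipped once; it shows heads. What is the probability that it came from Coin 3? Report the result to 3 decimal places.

P(heads|C1) = 0.6; P(heads|C2) = 0.21; P(heads|C3) = 0.65.
Prior × likelihood for each source: 0.333333·0.6=0.2000, 0.333333·0.21=0.07000, 0.333333·0.65=0.2167. Summing gives P(heads) = 0.48667.
P(Coin 3 | heads) = 0.2167 / 0.48667 = 0.445.

Posterior probability ≈ 0.445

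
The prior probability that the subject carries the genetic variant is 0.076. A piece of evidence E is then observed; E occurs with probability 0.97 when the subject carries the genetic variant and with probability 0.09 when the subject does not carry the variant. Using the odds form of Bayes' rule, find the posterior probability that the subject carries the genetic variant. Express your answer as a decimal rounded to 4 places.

Prior odds = 0.076/(1−0.076) = 0.082251. In log-odds, ln(0.082251) = -2.4980.
Add log likelihood ratio: ln(10.778) = 2.3775.
Posterior log-odds = -0.12049, so posterior odds = exp(-0.12049) = 0.88648. Converting, P(H|E) = 0.88648/1.8865 = 0.4699.

Posterior probability ≈ 0.4699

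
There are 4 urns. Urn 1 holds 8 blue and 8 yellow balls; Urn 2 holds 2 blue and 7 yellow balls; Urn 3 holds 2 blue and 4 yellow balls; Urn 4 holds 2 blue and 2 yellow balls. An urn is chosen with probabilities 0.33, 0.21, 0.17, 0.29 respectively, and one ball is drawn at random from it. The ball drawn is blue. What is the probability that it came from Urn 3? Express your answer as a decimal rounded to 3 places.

P(blue|Urn 1) = 0.5; P(blue|Urn 2) = 0.2222; P(blue|Urn 3) = 0.3333; P(blue|Urn 4) = 0.5.
Prior × likelihood for each source: 0.33·0.5=0.1650, 0.21·0.2222=0.04667, 0.17·0.3333=0.05667, 0.29·0.5=0.1450. Summing gives P(blue) = 0.41333.
P(Urn 3 | blue) = 0.05667 / 0.41333 = 0.137.

Posterior probability ≈ 0.137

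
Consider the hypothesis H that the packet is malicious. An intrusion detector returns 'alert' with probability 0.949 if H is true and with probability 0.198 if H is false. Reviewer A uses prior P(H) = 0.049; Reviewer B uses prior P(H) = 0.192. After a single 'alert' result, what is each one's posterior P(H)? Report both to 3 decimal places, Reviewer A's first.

P('+'|H) = 0.949, P('+'|¬H) = 0.198.
Reviewer A: numerator 0.949·0.049 = 0.046501; evidence = 0.046501+0.198·0.951 = 0.23480; posterior = 0.198.
Reviewer B: numerator 0.949·0.192 = 0.18221; evidence = 0.18221+0.198·0.808 = 0.34219; posterior = 0.532.

Reviewer A: 0.198; Reviewer B: 0.532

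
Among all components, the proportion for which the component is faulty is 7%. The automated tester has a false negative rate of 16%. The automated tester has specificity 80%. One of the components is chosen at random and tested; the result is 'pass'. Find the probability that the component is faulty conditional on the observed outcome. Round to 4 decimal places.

Write H for 'the component is faulty'. Prior odds H:¬H = 0.07/0.93 = 0.075269. For the 'pass' outcome, the likelihood ratio is 0.16/0.8 = 0.20000.
Posterior odds = 0.075269 × 0.20000 = 0.015054, so P(H|E) = 0.015054/(1+0.015054) = 0.0148.

P(H | E) ≈ 0.0148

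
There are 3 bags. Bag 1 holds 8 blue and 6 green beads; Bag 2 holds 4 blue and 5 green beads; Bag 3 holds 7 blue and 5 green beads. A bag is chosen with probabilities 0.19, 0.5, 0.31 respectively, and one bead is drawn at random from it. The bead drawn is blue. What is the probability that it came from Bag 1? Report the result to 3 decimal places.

Posterior probability ≈ 0.212

Tabulate prior·likelihood by source: [1] prior 0.19, lik 0.5714, product 0.1086; [2] prior 0.5, lik 0.4444, product 0.2222; [3] prior 0.31, lik 0.5833, product 0.1808.
Normalizing constant = 0.51163; the posterior for Bag 1 is its product over the sum, 0.1086/0.51163 = 0.212.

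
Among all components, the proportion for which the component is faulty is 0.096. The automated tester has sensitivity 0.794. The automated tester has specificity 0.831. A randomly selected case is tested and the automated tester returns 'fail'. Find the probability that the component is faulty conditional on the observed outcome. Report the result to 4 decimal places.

Write H for 'the component is faulty'. Prior odds H:¬H = 0.096/0.904 = 0.10619. For the 'fail' outcome, the likelihood ratio is 0.794/0.169 = 4.6982.
Posterior odds = 0.10619 × 4.6982 = 0.49893, so P(H|E) = 0.49893/(1+0.49893) = 0.3329.

P(H | E) ≈ 0.3329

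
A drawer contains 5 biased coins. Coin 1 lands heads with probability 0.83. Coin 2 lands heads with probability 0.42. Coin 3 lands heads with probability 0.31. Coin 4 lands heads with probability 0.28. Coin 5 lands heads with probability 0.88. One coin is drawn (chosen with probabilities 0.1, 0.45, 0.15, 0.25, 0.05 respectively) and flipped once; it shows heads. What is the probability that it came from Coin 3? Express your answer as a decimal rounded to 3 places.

P(heads|C1) = 0.83; P(heads|C2) = 0.42; P(heads|C3) = 0.31; P(heads|C4) = 0.28; P(heads|C5) = 0.88.
Prior × likelihood for each source: 0.1·0.83=0.08300, 0.45·0.42=0.1890, 0.15·0.31=0.04650, 0.25·0.28=0.07000, 0.05·0.88=0.04400. Summing gives P(heads) = 0.43250.
P(Coin 3 | heads) = 0.04650 / 0.43250 = 0.108.

Posterior probability ≈ 0.108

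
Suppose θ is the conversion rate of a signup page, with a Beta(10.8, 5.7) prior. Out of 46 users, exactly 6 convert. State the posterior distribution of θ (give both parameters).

Observing 6 successes and 40 failures updates Beta(10.8, 5.7) by adding the success and failure counts to the two shape parameters: α = 10.8+6 = 16.8, β = 5.7+40 = 45.7.

Posterior: Beta(16.8, 45.7)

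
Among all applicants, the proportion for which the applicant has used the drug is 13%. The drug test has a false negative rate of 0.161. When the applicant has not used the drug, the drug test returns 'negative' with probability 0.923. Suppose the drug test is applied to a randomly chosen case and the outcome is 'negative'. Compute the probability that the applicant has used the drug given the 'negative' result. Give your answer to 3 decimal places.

P(H | E) ≈ 0.025

Write H for 'the applicant has used the drug'. Prior odds H:¬H = 0.13/0.87 = 0.14943. For the 'negative' outcome, the likelihood ratio is 0.161/0.923 = 0.17443.
Posterior odds = 0.14943 × 0.17443 = 0.026064, so P(H|E) = 0.026064/(1+0.026064) = 0.025.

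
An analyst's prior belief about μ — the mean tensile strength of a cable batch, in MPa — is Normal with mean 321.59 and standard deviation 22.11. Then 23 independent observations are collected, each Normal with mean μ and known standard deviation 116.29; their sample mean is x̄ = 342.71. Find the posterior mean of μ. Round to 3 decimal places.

With known σ, the Normal prior is conjugate. Weight on the data is w = (n/σ²)/(n/σ² + 1/τ₀²) = 0.00170076/(0.00170076+0.00204561) = 0.45398.
Posterior mean = w·x̄ + (1−w)·μ₀ = 0.45398·342.71 + 0.54602·321.59 = 331.178.

Posterior mean ≈ 331.178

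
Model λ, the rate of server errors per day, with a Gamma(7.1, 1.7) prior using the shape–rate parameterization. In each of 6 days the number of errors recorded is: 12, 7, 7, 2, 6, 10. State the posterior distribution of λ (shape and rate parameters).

Total count ∑xᵢ = 44 over n = 6 days.
Gamma is conjugate to the Poisson likelihood: posterior is Gamma(shape = 7.1+44 = 51.1, rate = 1.7+6 = 7.7).

Posterior: Gamma(shape=51.1, rate=7.7)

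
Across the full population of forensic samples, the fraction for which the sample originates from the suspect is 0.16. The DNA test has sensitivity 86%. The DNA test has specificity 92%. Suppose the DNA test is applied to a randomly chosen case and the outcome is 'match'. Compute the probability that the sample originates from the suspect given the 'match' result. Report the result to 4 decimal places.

Write H for 'the sample originates from the suspect'. Prior odds H:¬H = 0.16/0.84 = 0.19048. For the 'match' outcome, the likelihood ratio is 0.86/0.08 = 10.750.
Posterior odds = 0.19048 × 10.750 = 2.0476, so P(H|E) = 2.0476/(1+2.0476) = 0.6719.

P(H | E) ≈ 0.6719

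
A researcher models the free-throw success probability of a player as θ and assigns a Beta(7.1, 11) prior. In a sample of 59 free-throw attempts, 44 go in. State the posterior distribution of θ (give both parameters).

The binomial likelihood is conjugate to the Beta prior: with 44 successes and 15 failures, the posterior is Beta(7.1+44, 11+15) = Beta(51.1, 26).

Posterior: Beta(51.1, 26)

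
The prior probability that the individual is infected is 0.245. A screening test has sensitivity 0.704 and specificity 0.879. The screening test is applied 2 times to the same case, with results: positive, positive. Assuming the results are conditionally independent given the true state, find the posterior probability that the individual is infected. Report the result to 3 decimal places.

Posterior P(H) ≈ 0.917

With H the event that the individual is infected, the joint likelihood of the observed sequence is P(data|H) = 0.704·0.704 = 0.49562 and P(data|¬H) = 0.121·0.121 = 0.014641.
Bayes: P(H|data) = 0.245·0.49562 / (0.245·0.49562 + 0.755·0.014641) = 0.12143/0.13248 = 0.9166.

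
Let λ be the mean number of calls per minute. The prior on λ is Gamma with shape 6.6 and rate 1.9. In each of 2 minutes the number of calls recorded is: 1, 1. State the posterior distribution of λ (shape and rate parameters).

Posterior: Gamma(shape=8.6, rate=3.9)

Total count ∑xᵢ = 2 over n = 2 minutes.
Gamma is conjugate to the Poisson likelihood: posterior is Gamma(shape = 6.6+2 = 8.6, rate = 1.9+2 = 3.9).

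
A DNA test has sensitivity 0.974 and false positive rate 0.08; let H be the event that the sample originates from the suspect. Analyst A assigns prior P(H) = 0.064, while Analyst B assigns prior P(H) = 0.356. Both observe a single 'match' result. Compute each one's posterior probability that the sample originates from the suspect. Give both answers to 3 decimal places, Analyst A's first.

P('+'|H) = 0.974, P('+'|¬H) = 0.08.
Analyst A: numerator 0.974·0.064 = 0.062336; evidence = 0.062336+0.08·0.936 = 0.13722; posterior = 0.454.
Analyst B: numerator 0.974·0.356 = 0.34674; evidence = 0.34674+0.08·0.644 = 0.39826; posterior = 0.871.

Analyst A: 0.454; Analyst B: 0.871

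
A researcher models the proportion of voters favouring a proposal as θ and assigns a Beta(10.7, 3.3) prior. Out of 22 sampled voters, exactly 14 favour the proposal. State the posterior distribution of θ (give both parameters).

Posterior: Beta(24.7, 11.3)

The binomial likelihood is conjugate to the Beta prior: with 14 successes and 8 failures, the posterior is Beta(10.7+14, 3.3+8) = Beta(24.7, 11.3).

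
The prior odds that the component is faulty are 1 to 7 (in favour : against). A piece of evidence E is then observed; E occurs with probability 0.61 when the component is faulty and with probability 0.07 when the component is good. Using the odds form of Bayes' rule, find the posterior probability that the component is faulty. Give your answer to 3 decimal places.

Prior odds = 1/7 = 0.14286.
Likelihood ratio for E = 0.61/0.07 = 8.7143.
Posterior odds = prior odds × LR = 1.2449.
Posterior probability = odds/(1+odds) = 1.2449/2.2449 = 0.555.

Posterior probability ≈ 0.555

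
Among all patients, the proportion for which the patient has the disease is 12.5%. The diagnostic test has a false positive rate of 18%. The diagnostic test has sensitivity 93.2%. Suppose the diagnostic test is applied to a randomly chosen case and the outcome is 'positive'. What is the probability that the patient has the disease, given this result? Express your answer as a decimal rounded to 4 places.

P(H | E) ≈ 0.4252

Let H be the event that the patient has the disease. P(H) = 0.125, so P(¬H) = 0.875. With E the 'positive' result, P(E|H) = 0.932 and P(E|¬H) = 0.18.
P(E) = 0.932·0.125 + 0.18·0.875 = 0.11650 + 0.15750 = 0.27400.
By Bayes' theorem, P(H|E) = 0.11650 / 0.27400 = 0.4252.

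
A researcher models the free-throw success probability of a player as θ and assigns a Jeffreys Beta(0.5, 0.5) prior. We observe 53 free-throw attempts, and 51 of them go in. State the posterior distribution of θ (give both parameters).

The binomial likelihood is conjugate to the Beta prior: with 51 successes and 2 failures, the posterior is Beta(0.5+51, 0.5+2) = Beta(51.5, 2.5).

Posterior: Beta(51.5, 2.5)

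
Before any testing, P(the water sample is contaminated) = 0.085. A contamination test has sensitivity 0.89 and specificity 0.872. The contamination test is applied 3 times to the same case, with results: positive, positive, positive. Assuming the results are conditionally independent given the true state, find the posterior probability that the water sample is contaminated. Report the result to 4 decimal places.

Posterior P(H) ≈ 0.9690

With H the event that the water sample is contaminated, the joint likelihood of the observed sequence is P(data|H) = 0.89·0.89·0.89 = 0.70497 and P(data|¬H) = 0.128·0.128·0.128 = 0.0020972.
Bayes: P(H|data) = 0.085·0.70497 / (0.085·0.70497 + 0.915·0.0020972) = 0.059922/0.061841 = 0.9690.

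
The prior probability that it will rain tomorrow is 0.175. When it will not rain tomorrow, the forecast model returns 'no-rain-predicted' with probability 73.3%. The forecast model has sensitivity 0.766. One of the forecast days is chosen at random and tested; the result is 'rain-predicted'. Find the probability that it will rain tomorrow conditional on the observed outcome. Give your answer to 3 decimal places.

P(H | E) ≈ 0.378

Let H be the event that it will rain tomorrow. P(H) = 0.175, so P(¬H) = 0.825. With E the 'rain-predicted' result, P(E|H) = 0.766 and P(E|¬H) = 0.267.
P(E) = 0.766·0.175 + 0.267·0.825 = 0.13405 + 0.22027 = 0.35433.
By Bayes' theorem, P(H|E) = 0.13405 / 0.35433 = 0.378.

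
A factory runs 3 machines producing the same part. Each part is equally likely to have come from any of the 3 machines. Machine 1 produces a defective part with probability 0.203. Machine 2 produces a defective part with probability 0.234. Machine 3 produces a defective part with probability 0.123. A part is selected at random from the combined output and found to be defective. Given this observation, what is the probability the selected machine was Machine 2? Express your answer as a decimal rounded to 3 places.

Posterior probability ≈ 0.418

P(defective|M1) = 0.203; P(defective|M2) = 0.234; P(defective|M3) = 0.123.
Prior × likelihood for each source: 0.333333·0.203=0.06767, 0.333333·0.234=0.07800, 0.333333·0.123=0.04100. Summing gives P(defective) = 0.18667.
P(Machine 2 | defective) = 0.07800 / 0.18667 = 0.418.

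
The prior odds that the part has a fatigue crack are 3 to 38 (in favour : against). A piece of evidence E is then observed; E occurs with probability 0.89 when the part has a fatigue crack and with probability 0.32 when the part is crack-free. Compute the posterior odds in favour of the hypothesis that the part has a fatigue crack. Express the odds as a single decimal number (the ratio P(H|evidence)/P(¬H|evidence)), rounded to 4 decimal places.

Prior odds = 3/38 = 0.078947. In log-odds, ln(0.078947) = -2.5390.
Add log likelihood ratio: ln(2.7812) = 1.0229.
Posterior log-odds = -1.5161, so posterior odds = exp(-1.5161) = 0.21957.

Posterior odds ≈ 0.2196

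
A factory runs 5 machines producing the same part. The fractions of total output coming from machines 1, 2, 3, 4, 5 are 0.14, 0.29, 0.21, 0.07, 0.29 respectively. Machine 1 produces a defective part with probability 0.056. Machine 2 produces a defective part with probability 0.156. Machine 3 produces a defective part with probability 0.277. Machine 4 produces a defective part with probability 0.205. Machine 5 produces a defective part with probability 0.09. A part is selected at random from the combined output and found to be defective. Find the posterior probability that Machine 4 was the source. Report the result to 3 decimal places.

Posterior probability ≈ 0.095

Tabulate prior·likelihood by source: [1] prior 0.14, lik 0.056, product 0.007840; [2] prior 0.29, lik 0.156, product 0.04524; [3] prior 0.21, lik 0.277, product 0.05817; [4] prior 0.07, lik 0.205, product 0.01435; [5] prior 0.29, lik 0.09, product 0.02610.
Normalizing constant = 0.15170; the posterior for Machine 4 is its product over the sum, 0.01435/0.15170 = 0.095.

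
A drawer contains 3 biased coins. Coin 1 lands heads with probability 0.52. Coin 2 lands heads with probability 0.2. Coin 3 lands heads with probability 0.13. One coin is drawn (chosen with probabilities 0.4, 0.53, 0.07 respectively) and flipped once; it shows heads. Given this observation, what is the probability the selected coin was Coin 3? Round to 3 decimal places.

Tabulate prior·likelihood by source: [1] prior 0.4, lik 0.52, product 0.2080; [2] prior 0.53, lik 0.2, product 0.1060; [3] prior 0.07, lik 0.13, product 0.009100.
Normalizing constant = 0.32310; the posterior for Coin 3 is its product over the sum, 0.009100/0.32310 = 0.028.

Posterior probability ≈ 0.028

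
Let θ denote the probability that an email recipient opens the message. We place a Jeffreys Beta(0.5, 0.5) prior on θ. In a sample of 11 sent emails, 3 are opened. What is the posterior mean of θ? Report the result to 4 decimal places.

The binomial likelihood is conjugate to the Beta prior: with 3 successes and 8 failures, the posterior is Beta(0.5+3, 0.5+8) = Beta(3.5, 8.5).
E[θ | data] = 3.5/(3.5+8.5) = 0.2917.

Posterior mean ≈ 0.2917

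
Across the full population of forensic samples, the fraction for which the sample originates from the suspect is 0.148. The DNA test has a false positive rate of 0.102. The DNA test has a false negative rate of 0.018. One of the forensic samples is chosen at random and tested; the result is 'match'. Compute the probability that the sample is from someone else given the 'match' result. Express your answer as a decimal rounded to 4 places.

P(¬H | E) ≈ 0.3742

Let H be the event that the sample originates from the suspect. P(H) = 0.148, so P(¬H) = 0.852. With E the 'match' result, P(E|H) = 0.982 and P(E|¬H) = 0.102.
P(E) = 0.982·0.148 + 0.102·0.852 = 0.14534 + 0.086904 = 0.23224.
By Bayes' theorem, P(H|E) = 0.14534 / 0.23224 = 0.6258. Hence P(¬H|E) = 1 − 0.6258 = 0.3742.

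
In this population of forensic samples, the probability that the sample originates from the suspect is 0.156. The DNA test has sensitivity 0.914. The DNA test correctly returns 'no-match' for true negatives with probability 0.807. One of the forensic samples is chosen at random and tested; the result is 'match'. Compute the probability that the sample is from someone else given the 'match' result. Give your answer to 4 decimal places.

Let H be the event that the sample originates from the suspect. P(H) = 0.156, so P(¬H) = 0.844. With E the 'match' result, P(E|H) = 0.914 and P(E|¬H) = 0.193.
P(E) = 0.914·0.156 + 0.193·0.844 = 0.14258 + 0.16289 = 0.30548.
By Bayes' theorem, P(H|E) = 0.14258 / 0.30548 = 0.4668. Hence P(¬H|E) = 1 − 0.4668 = 0.5332.

P(¬H | E) ≈ 0.5332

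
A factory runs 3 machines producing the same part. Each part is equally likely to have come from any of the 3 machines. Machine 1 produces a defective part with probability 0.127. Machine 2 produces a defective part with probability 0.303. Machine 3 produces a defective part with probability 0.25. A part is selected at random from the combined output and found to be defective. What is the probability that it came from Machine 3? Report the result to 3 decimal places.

Posterior probability ≈ 0.368

P(defective|M1) = 0.127; P(defective|M2) = 0.303; P(defective|M3) = 0.25.
Prior × likelihood for each source: 0.333333·0.127=0.04233, 0.333333·0.303=0.1010, 0.333333·0.25=0.08333. Summing gives P(defective) = 0.22667.
P(Machine 3 | defective) = 0.08333 / 0.22667 = 0.368.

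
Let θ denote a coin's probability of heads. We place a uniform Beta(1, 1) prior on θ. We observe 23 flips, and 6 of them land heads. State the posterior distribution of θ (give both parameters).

Posterior: Beta(7, 18)

Observing 6 successes and 17 failures updates Beta(1, 1) by adding the success and failure counts to the two shape parameters: α = 1+6 = 7, β = 1+17 = 18.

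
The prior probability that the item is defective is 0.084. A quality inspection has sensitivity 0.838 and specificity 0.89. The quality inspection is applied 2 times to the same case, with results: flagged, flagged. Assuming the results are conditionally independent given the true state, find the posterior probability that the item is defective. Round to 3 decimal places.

Posterior P(H) ≈ 0.842

Let H be the event that the item is defective; start with P(H) = 0.084. P('flagged'|H) = 0.838, P('flagged'|¬H) = 0.11.
Update on result 1 ('flagged'): P(H) ← 0.838·0.0840 / (0.838·0.0840 + 0.11·0.9160) = 0.070392/0.17115 = 0.4113.
Update on result 2 ('flagged'): P(H) ← 0.838·0.4113 / (0.838·0.4113 + 0.11·0.5887) = 0.34466/0.40941 = 0.8418.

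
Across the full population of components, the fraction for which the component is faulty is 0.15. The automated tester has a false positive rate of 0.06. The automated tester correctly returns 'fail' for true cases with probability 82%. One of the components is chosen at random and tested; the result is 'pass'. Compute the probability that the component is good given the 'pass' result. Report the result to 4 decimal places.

P(¬H | E) ≈ 0.9673

Write H for 'the component is faulty'. Prior odds H:¬H = 0.15/0.85 = 0.17647. For the 'pass' outcome, the likelihood ratio is 0.18/0.94 = 0.19149.
Posterior odds = 0.17647 × 0.19149 = 0.033792, so P(H|E) = 0.033792/(1+0.033792) = 0.0327. Then P(¬H|E) = 1 − 0.0327 = 0.9673.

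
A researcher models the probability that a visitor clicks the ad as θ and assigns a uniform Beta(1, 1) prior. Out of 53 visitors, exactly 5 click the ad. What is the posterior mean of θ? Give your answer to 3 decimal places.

The binomial likelihood is conjugate to the Beta prior: with 5 successes and 48 failures, the posterior is Beta(1+5, 1+48) = Beta(6, 49).
E[θ | data] = 6/(6+49) = 0.109.

Posterior mean ≈ 0.109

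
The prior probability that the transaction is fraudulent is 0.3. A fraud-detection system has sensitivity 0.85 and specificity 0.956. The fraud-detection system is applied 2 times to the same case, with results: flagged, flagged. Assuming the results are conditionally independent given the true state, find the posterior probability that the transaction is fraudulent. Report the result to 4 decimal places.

Let H be the event that the transaction is fraudulent; start with P(H) = 0.3. P('flagged'|H) = 0.85, P('flagged'|¬H) = 0.044.
Update on result 1 ('flagged'): P(H) ← 0.85·0.3000 / (0.85·0.3000 + 0.044·0.7000) = 0.25500/0.28580 = 0.8922.
Update on result 2 ('flagged'): P(H) ← 0.85·0.8922 / (0.85·0.8922 + 0.044·0.1078) = 0.75840/0.76314 = 0.9938.

Posterior P(H) ≈ 0.9938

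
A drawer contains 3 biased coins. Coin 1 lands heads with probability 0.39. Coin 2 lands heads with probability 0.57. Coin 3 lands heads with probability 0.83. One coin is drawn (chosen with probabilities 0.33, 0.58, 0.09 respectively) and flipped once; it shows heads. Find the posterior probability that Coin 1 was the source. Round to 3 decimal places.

Posterior probability ≈ 0.241

P(heads|C1) = 0.39; P(heads|C2) = 0.57; P(heads|C3) = 0.83.
Prior × likelihood for each source: 0.33·0.39=0.1287, 0.58·0.57=0.3306, 0.09·0.83=0.07470. Summing gives P(heads) = 0.53400.
P(Coin 1 | heads) = 0.1287 / 0.53400 = 0.241.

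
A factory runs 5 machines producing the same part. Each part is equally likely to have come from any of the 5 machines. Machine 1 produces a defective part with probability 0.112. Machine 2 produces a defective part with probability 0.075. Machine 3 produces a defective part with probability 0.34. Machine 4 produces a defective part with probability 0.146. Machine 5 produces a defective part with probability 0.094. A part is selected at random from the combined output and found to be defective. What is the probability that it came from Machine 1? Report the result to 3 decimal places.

Posterior probability ≈ 0.146

P(defective|M1) = 0.112; P(defective|M2) = 0.075; P(defective|M3) = 0.34; P(defective|M4) = 0.146; P(defective|M5) = 0.094.
Prior × likelihood for each source: 0.2·0.112=0.02240, 0.2·0.075=0.01500, 0.2·0.34=0.06800, 0.2·0.146=0.02920, 0.2·0.094=0.01880. Summing gives P(defective) = 0.15340.
P(Machine 1 | defective) = 0.02240 / 0.15340 = 0.146.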